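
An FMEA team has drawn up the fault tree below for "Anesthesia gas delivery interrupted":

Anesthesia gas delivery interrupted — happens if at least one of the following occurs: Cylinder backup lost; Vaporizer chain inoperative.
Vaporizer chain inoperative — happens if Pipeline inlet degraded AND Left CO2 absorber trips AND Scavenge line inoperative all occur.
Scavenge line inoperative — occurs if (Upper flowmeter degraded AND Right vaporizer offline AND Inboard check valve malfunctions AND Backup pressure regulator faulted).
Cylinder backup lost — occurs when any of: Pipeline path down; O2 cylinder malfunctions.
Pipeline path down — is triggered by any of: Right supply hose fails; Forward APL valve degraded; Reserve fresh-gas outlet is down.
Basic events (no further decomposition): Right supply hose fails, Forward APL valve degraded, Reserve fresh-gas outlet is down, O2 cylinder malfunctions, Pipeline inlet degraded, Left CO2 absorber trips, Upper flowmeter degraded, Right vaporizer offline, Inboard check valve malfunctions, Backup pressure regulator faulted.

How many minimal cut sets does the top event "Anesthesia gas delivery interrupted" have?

Pipeline path down [OR]: union of children's cut sets → 3 cut set(s).
Cylinder backup lost [OR]: union of children's cut sets → 4 cut set(s).
Scavenge line inoperative [AND]: one cut set from each child combined → 1 × 1 × 1 × 1 = 1 cut set(s).
Vaporizer chain inoperative [AND]: one cut set from each child combined → 1 × 1 × 1 = 1 cut set(s).
Anesthesia gas delivery interrupted [OR]: union of children's cut sets → 5 cut set(s).
Minimal cut sets: {Right supply hose fails}; {Forward APL valve degraded}; {Reserve fresh-gas outlet is down}; {O2 cylinder malfunctions}; {Backup pressure regulator faulted, Inboard check valve malfunctions, Left CO2 absorber trips, Pipeline inlet degraded, Right vaporizer offline, Upper flowmeter degraded}.

5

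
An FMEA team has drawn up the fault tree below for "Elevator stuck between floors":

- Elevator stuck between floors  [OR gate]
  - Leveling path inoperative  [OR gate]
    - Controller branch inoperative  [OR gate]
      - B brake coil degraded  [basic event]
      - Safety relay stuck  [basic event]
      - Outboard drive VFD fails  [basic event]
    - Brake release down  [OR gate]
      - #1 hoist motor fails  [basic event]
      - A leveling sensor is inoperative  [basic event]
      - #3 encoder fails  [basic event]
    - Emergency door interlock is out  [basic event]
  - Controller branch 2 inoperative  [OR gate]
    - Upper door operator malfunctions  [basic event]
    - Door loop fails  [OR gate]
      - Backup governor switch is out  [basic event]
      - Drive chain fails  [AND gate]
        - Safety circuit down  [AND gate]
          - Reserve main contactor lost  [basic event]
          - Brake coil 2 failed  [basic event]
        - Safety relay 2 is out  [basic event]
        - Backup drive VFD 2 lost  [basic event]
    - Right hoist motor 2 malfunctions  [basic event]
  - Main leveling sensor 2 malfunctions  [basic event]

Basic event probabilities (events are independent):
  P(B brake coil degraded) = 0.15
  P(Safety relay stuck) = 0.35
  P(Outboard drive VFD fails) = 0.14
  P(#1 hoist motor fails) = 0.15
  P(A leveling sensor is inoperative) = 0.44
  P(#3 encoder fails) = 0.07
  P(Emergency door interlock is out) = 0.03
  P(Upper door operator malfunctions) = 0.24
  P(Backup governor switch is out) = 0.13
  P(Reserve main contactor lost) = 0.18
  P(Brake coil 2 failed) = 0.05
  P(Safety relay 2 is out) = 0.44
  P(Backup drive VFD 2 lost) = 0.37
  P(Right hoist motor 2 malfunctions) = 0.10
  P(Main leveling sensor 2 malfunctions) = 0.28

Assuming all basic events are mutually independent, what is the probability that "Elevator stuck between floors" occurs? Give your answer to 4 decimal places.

0.9127

P(Controller branch inoperative) [OR] = 1 − (1−0.15) × (1−0.35) × (1−0.14) = 0.524850
P(Brake release down) [OR] = 1 − (1−0.15) × (1−0.44) × (1−0.07) = 0.557320
P(Leveling path inoperative) [OR] = 1 − (1−0.524850) × (1−0.557320) × (1−0.03) = 0.795971
P(Safety circuit down) [AND] = 0.18 × 0.05 = 0.009000
P(Drive chain fails) [AND] = 0.009000 × 0.44 × 0.37 = 0.001465
P(Door loop fails) [OR] = 1 − (1−0.13) × (1−0.001465) = 0.131275
P(Controller branch 2 inoperative) [OR] = 1 − (1−0.24) × (1−0.131275) × (1−0.10) = 0.405792
P(Elevator stuck between floors) [OR] = 1 − (1−0.795971) × (1−0.405792) × (1−0.28) = 0.912710
Rounded to 4 decimal places: P(Elevator stuck between floors) ≈ 0.9127.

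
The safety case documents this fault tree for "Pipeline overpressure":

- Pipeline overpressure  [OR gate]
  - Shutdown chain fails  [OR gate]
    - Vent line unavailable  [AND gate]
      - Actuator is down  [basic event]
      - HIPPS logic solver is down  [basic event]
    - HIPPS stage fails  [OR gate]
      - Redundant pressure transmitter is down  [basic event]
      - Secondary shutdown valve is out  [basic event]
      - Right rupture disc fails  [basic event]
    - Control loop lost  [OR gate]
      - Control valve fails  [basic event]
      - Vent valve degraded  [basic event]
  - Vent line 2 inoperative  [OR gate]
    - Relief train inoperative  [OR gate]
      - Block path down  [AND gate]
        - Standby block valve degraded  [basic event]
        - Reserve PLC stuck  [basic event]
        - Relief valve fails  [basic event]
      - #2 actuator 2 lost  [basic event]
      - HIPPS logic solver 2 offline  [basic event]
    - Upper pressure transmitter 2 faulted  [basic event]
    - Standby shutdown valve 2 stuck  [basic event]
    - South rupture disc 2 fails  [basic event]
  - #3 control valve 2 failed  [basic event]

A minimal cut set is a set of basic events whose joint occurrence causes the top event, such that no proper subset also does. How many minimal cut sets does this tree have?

Vent line unavailable [AND]: one cut set from each child combined → 1 × 1 = 1 cut set(s).
HIPPS stage fails [OR]: union of children's cut sets → 3 cut set(s).
Control loop lost [OR]: union of children's cut sets → 2 cut set(s).
Shutdown chain fails [OR]: union of children's cut sets → 6 cut set(s).
Block path down [AND]: one cut set from each child combined → 1 × 1 × 1 = 1 cut set(s).
Relief train inoperative [OR]: union of children's cut sets → 3 cut set(s).
Vent line 2 inoperative [OR]: union of children's cut sets → 6 cut set(s).
Pipeline overpressure [OR]: union of children's cut sets → 13 cut set(s).

13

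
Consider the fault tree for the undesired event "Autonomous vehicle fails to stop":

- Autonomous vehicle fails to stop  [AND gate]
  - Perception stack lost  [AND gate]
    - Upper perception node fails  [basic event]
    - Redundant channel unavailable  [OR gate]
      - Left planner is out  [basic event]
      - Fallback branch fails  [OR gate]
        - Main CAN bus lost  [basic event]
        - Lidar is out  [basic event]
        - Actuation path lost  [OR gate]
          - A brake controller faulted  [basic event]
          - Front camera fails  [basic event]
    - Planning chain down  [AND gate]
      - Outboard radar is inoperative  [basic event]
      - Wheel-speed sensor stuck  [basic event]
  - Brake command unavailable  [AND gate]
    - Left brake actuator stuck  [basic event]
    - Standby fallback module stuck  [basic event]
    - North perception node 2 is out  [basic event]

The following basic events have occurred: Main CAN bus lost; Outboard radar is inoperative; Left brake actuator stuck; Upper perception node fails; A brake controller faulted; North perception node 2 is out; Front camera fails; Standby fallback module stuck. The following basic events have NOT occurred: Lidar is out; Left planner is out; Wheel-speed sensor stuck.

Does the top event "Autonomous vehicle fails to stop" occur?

Actuation path lost [OR]: A brake controller faulted=occurs, Front camera fails=occurs → at least one input occurs → occurs.
Fallback branch fails [OR]: Main CAN bus lost=occurs, Lidar is out=not, Actuation path lost=occurs → at least one input occurs → occurs.
Redundant channel unavailable [OR]: Left planner is out=not, Fallback branch fails=occurs → at least one input occurs → occurs.
Planning chain down [AND]: Outboard radar is inoperative=occurs, Wheel-speed sensor stuck=not → not all inputs occur → does not occur.
Perception stack lost [AND]: Upper perception node fails=occurs, Redundant channel unavailable=occurs, Planning chain down=not → not all inputs occur → does not occur.
Brake command unavailable [AND]: Left brake actuator stuck=occurs, Standby fallback module stuck=occurs, North perception node 2 is out=occurs → all inputs occur → occurs.
Autonomous vehicle fails to stop [AND]: Perception stack lost=not, Brake command unavailable=occurs → not all inputs occur → does not occur.

No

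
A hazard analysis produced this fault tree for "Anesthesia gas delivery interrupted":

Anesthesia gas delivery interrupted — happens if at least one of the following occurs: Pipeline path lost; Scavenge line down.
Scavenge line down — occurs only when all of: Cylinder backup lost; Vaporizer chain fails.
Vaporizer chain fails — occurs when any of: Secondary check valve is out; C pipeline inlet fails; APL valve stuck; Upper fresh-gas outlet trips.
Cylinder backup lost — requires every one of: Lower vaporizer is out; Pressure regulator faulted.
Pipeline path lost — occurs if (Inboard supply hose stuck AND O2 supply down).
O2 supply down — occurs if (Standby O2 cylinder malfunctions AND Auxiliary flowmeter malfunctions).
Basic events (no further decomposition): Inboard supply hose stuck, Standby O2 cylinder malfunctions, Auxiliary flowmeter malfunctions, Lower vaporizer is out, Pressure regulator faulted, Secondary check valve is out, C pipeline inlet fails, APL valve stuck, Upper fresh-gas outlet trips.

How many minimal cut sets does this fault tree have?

O2 supply down [AND]: one cut set from each child combined → 1 × 1 = 1 cut set(s).
Pipeline path lost [AND]: one cut set from each child combined → 1 × 1 = 1 cut set(s).
Cylinder backup lost [AND]: one cut set from each child combined → 1 × 1 = 1 cut set(s).
Vaporizer chain fails [OR]: union of children's cut sets → 4 cut set(s).
Scavenge line down [AND]: one cut set from each child combined → 1 × 4 = 4 cut set(s).
Anesthesia gas delivery interrupted [OR]: union of children's cut sets → 5 cut set(s).
Minimal cut sets: {Auxiliary flowmeter malfunctions, Inboard supply hose stuck, Standby O2 cylinder malfunctions}; {Lower vaporizer is out, Pressure regulator faulted, Secondary check valve is out}; {C pipeline inlet fails, Lower vaporizer is out, Pressure regulator faulted}; {APL valve stuck, Lower vaporizer is out, Pressure regulator faulted}; {Lower vaporizer is out, Pressure regulator faulted, Upper fresh-gas outlet trips}.

5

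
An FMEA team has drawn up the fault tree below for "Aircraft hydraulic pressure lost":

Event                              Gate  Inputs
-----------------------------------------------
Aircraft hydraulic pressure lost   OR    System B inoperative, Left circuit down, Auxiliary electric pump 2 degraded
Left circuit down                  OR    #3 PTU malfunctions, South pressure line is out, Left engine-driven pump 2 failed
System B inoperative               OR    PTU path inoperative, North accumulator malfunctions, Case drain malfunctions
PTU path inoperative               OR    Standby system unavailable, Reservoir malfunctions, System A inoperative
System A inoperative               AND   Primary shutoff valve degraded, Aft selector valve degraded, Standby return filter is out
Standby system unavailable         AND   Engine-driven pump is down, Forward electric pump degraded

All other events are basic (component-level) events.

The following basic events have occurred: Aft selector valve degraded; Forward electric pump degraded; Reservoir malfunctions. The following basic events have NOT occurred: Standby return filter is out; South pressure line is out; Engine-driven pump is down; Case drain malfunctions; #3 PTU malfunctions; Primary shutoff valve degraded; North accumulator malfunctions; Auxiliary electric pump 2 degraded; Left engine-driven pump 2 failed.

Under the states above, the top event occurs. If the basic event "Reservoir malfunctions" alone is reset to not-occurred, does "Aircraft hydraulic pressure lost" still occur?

No

Counterfactual: set "Reservoir malfunctions" to not occurred.
Standby system unavailable [AND]: Engine-driven pump is down=not, Forward electric pump degraded=occurs → not all inputs occur → does not occur.
System A inoperative [AND]: Primary shutoff valve degraded=not, Aft selector valve degraded=occurs, Standby return filter is out=not → not all inputs occur → does not occur.
PTU path inoperative [OR]: Standby system unavailable=not, Reservoir malfunctions=not, System A inoperative=not → no input occurs → does not occur.
System B inoperative [OR]: PTU path inoperative=not, North accumulator malfunctions=not, Case drain malfunctions=not → no input occurs → does not occur.
Left circuit down [OR]: #3 PTU malfunctions=not, South pressure line is out=not, Left engine-driven pump 2 failed=not → no input occurs → does not occur.
Aircraft hydraulic pressure lost [OR]: System B inoperative=not, Left circuit down=not, Auxiliary electric pump 2 degraded=not → no input occurs → does not occur.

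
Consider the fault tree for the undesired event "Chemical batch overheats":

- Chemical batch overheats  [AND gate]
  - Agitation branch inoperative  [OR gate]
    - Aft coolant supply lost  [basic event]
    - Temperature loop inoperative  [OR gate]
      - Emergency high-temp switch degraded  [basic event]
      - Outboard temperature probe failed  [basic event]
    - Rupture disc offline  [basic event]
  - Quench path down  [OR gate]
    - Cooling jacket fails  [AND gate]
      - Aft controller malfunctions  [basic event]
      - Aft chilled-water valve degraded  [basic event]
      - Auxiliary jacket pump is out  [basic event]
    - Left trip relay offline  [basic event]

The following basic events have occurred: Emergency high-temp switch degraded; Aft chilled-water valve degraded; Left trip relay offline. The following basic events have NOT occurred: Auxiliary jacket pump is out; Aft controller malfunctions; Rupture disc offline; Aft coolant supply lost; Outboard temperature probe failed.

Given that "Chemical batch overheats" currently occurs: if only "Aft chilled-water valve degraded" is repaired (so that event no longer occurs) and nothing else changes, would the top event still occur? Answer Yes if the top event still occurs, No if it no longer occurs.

Counterfactual: set "Aft chilled-water valve degraded" to not occurred.
Temperature loop inoperative [OR]: Emergency high-temp switch degraded=occurs, Outboard temperature probe failed=not → at least one input occurs → occurs.
Agitation branch inoperative [OR]: Aft coolant supply lost=not, Temperature loop inoperative=occurs, Rupture disc offline=not → at least one input occurs → occurs.
Cooling jacket fails [AND]: Aft controller malfunctions=not, Aft chilled-water valve degraded=not, Auxiliary jacket pump is out=not → not all inputs occur → does not occur.
Quench path down [OR]: Cooling jacket fails=not, Left trip relay offline=occurs → at least one input occurs → occurs.
Chemical batch overheats [AND]: Agitation branch inoperative=occurs, Quench path down=occurs → all inputs occur → occurs.

Yes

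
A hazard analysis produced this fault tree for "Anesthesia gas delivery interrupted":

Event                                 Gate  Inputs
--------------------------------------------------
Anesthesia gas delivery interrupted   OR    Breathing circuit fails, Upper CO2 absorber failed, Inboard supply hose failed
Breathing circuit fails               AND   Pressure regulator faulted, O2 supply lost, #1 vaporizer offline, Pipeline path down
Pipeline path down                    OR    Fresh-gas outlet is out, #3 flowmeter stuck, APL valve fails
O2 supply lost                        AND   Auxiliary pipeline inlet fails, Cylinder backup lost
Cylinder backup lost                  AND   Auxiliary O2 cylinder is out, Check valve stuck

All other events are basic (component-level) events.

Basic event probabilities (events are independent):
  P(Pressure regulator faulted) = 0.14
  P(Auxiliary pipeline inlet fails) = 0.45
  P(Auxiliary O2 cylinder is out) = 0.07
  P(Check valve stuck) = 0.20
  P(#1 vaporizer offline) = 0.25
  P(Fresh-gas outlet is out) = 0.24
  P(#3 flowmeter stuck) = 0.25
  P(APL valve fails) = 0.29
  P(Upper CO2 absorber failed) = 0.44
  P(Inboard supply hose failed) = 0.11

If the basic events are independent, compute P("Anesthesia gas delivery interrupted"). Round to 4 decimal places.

P(Cylinder backup lost) [AND] = 0.07 × 0.20 = 0.014000
P(O2 supply lost) [AND] = 0.45 × 0.014000 = 0.006300
P(Pipeline path down) [OR] = 1 − (1−0.24) × (1−0.25) × (1−0.29) = 0.595300
P(Breathing circuit fails) [AND] = 0.14 × 0.006300 × 0.25 × 0.595300 = 0.000131
P(Anesthesia gas delivery interrupted) [OR] = 1 − (1−0.000131) × (1−0.44) × (1−0.11) = 0.501665
Rounded to 4 decimal places: P(Anesthesia gas delivery interrupted) ≈ 0.5017.

0.5017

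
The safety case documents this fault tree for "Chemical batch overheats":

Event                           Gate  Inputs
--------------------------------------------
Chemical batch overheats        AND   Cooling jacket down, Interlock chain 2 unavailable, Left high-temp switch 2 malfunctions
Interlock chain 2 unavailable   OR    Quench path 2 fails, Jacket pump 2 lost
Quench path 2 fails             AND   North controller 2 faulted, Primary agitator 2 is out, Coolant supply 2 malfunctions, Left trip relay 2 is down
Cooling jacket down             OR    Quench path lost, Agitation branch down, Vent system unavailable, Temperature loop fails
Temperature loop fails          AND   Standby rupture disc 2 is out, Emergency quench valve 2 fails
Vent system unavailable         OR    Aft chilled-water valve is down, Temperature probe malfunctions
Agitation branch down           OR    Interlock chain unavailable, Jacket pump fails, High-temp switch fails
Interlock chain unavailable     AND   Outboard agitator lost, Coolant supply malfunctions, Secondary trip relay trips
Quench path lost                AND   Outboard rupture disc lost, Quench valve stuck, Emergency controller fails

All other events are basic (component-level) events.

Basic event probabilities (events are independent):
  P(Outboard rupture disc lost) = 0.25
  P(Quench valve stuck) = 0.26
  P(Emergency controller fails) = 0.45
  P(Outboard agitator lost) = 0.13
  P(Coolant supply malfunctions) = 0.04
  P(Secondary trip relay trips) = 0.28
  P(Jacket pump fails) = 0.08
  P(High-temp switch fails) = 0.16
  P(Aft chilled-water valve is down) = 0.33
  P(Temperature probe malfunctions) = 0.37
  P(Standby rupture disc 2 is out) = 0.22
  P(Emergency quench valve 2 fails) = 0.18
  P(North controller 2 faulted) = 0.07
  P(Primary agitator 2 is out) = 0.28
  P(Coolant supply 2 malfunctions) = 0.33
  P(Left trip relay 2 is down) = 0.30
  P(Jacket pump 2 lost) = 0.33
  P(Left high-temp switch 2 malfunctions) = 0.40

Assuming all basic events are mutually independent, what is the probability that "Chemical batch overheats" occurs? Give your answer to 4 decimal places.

0.0923

P(Quench path lost) [AND] = 0.25 × 0.26 × 0.45 = 0.029250
P(Interlock chain unavailable) [AND] = 0.13 × 0.04 × 0.28 = 0.001456
P(Agitation branch down) [OR] = 1 − (1−0.001456) × (1−0.08) × (1−0.16) = 0.228325
P(Vent system unavailable) [OR] = 1 − (1−0.33) × (1−0.37) = 0.577900
P(Temperature loop fails) [AND] = 0.22 × 0.18 = 0.039600
P(Cooling jacket down) [OR] = 1 − (1−0.029250) × (1−0.228325) × (1−0.577900) × (1−0.039600) = 0.696325
P(Quench path 2 fails) [AND] = 0.07 × 0.28 × 0.33 × 0.30 = 0.001940
P(Interlock chain 2 unavailable) [OR] = 1 − (1−0.001940) × (1−0.33) = 0.331300
P(Chemical batch overheats) [AND] = 0.696325 × 0.331300 × 0.40 = 0.092277
Rounded to 4 decimal places: P(Chemical batch overheats) ≈ 0.0923.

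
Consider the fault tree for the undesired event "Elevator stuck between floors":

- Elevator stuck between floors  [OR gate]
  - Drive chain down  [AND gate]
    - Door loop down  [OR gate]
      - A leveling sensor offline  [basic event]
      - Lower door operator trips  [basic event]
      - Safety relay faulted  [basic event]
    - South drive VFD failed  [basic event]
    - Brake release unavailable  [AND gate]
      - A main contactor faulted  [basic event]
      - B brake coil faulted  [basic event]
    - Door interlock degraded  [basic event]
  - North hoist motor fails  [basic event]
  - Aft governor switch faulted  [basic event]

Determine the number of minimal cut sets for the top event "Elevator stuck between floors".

5

Door loop down [OR]: union of children's cut sets → 3 cut set(s).
Brake release unavailable [AND]: one cut set from each child combined → 1 × 1 = 1 cut set(s).
Drive chain down [AND]: one cut set from each child combined → 3 × 1 × 1 × 1 = 3 cut set(s).
Elevator stuck between floors [OR]: union of children's cut sets → 5 cut set(s).
Minimal cut sets: {A leveling sensor offline, A main contactor faulted, B brake coil faulted, Door interlock degraded, South drive VFD failed}; {A main contactor faulted, B brake coil faulted, Door interlock degraded, Lower door operator trips, South drive VFD failed}; {A main contactor faulted, B brake coil faulted, Door interlock degraded, Safety relay faulted, South drive VFD failed}; {North hoist motor fails}; {Aft governor switch faulted}.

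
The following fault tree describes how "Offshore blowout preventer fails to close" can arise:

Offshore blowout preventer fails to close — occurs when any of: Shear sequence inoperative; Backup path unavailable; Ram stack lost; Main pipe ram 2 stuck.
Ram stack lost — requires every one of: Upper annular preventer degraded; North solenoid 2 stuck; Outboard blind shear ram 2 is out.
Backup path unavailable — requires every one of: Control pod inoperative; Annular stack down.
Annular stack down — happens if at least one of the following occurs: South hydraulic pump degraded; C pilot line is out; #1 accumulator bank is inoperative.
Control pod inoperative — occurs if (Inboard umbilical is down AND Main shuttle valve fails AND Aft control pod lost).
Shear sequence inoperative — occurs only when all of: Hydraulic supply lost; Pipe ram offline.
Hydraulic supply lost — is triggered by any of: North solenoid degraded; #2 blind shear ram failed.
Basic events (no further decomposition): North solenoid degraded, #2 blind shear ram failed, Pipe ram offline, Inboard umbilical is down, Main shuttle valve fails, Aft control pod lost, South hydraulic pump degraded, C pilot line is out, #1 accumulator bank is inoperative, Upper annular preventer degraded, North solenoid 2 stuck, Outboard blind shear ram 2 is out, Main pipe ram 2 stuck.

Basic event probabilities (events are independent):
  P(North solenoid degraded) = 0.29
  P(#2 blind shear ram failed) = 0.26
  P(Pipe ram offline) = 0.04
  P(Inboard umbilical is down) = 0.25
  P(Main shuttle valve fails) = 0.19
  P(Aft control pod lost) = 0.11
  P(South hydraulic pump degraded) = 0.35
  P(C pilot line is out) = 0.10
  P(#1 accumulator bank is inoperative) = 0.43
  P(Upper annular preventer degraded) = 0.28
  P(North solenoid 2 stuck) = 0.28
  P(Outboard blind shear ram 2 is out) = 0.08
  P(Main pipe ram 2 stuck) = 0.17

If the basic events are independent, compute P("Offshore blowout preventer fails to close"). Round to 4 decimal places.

P(Hydraulic supply lost) [OR] = 1 − (1−0.29) × (1−0.26) = 0.474600
P(Shear sequence inoperative) [AND] = 0.474600 × 0.04 = 0.018984
P(Control pod inoperative) [AND] = 0.25 × 0.19 × 0.11 = 0.005225
P(Annular stack down) [OR] = 1 − (1−0.35) × (1−0.10) × (1−0.43) = 0.666550
P(Backup path unavailable) [AND] = 0.005225 × 0.666550 = 0.003483
P(Ram stack lost) [AND] = 0.28 × 0.28 × 0.08 = 0.006272
P(Offshore blowout preventer fails to close) [OR] = 1 − (1−0.018984) × (1−0.003483) × (1−0.006272) × (1−0.17) = 0.193682
Rounded to 4 decimal places: P(Offshore blowout preventer fails to close) ≈ 0.1937.

0.1937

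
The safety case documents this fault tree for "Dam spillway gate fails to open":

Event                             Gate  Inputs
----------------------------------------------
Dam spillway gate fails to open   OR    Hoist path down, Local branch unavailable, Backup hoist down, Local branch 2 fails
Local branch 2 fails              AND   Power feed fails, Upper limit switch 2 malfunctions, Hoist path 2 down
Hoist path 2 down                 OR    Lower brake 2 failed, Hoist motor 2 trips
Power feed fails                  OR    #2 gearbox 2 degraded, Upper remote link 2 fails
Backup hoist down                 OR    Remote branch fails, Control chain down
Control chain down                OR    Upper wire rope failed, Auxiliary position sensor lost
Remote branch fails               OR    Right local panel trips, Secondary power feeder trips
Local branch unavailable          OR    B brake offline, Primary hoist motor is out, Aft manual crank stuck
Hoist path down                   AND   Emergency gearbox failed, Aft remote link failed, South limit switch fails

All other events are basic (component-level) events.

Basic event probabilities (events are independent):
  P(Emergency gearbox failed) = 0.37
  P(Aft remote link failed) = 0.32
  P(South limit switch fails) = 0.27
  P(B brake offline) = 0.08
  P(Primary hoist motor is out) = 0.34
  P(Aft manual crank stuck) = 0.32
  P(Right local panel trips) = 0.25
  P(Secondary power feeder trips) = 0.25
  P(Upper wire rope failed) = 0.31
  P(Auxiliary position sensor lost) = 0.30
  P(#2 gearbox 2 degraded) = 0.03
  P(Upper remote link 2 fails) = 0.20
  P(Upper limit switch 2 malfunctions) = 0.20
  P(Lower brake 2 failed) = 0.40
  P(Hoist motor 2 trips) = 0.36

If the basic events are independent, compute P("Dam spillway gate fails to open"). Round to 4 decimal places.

P(Hoist path down) [AND] = 0.37 × 0.32 × 0.27 = 0.031968
P(Local branch unavailable) [OR] = 1 − (1−0.08) × (1−0.34) × (1−0.32) = 0.587104
P(Remote branch fails) [OR] = 1 − (1−0.25) × (1−0.25) = 0.437500
P(Control chain down) [OR] = 1 − (1−0.31) × (1−0.30) = 0.517000
P(Backup hoist down) [OR] = 1 − (1−0.437500) × (1−0.517000) = 0.728313
P(Power feed fails) [OR] = 1 − (1−0.03) × (1−0.20) = 0.224000
P(Hoist path 2 down) [OR] = 1 − (1−0.40) × (1−0.36) = 0.616000
P(Local branch 2 fails) [AND] = 0.224000 × 0.20 × 0.616000 = 0.027597
P(Dam spillway gate fails to open) [OR] = 1 − (1−0.031968) × (1−0.587104) × (1−0.728313) × (1−0.027597) = 0.894404
Rounded to 4 decimal places: P(Dam spillway gate fails to open) ≈ 0.8944.

0.8944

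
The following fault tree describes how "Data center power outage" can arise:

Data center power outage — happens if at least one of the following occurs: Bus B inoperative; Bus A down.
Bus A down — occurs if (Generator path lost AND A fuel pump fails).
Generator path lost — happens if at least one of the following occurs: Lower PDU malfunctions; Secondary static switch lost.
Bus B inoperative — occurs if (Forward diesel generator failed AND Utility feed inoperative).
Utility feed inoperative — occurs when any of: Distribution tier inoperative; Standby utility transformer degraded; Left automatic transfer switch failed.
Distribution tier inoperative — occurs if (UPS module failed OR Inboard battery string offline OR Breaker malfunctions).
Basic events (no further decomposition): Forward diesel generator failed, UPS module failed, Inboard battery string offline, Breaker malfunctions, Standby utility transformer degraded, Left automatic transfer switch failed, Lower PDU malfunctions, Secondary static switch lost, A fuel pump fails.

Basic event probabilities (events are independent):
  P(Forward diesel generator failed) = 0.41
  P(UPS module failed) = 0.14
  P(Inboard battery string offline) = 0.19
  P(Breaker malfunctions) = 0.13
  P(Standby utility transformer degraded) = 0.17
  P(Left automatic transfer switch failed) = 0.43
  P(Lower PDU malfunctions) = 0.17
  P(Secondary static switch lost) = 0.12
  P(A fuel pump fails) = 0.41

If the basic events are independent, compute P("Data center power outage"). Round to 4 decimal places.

0.3707

P(Distribution tier inoperative) [OR] = 1 − (1−0.14) × (1−0.19) × (1−0.13) = 0.393958
P(Utility feed inoperative) [OR] = 1 − (1−0.393958) × (1−0.17) × (1−0.43) = 0.713282
P(Bus B inoperative) [AND] = 0.41 × 0.713282 = 0.292446
P(Generator path lost) [OR] = 1 − (1−0.17) × (1−0.12) = 0.269600
P(Bus A down) [AND] = 0.269600 × 0.41 = 0.110536
P(Data center power outage) [OR] = 1 − (1−0.292446) × (1−0.110536) = 0.370656
Rounded to 4 decimal places: P(Data center power outage) ≈ 0.3707.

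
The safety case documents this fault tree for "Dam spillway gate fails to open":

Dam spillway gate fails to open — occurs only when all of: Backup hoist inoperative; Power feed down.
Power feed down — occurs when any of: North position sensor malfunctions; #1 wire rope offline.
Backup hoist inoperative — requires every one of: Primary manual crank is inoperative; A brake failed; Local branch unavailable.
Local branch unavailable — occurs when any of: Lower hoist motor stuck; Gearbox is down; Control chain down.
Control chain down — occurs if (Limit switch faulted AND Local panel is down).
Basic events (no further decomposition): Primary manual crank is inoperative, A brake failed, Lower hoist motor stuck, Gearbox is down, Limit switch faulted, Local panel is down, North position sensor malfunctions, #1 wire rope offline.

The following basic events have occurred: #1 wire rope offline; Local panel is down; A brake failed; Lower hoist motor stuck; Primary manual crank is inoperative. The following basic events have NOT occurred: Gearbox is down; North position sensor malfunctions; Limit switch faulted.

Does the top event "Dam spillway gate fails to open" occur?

Yes

Control chain down [AND]: Limit switch faulted=not, Local panel is down=occurs → not all inputs occur → does not occur.
Local branch unavailable [OR]: Lower hoist motor stuck=occurs, Gearbox is down=not, Control chain down=not → at least one input occurs → occurs.
Backup hoist inoperative [AND]: Primary manual crank is inoperative=occurs, A brake failed=occurs, Local branch unavailable=occurs → all inputs occur → occurs.
Power feed down [OR]: North position sensor malfunctions=not, #1 wire rope offline=occurs → at least one input occurs → occurs.
Dam spillway gate fails to open [AND]: Backup hoist inoperative=occurs, Power feed down=occurs → all inputs occur → occurs.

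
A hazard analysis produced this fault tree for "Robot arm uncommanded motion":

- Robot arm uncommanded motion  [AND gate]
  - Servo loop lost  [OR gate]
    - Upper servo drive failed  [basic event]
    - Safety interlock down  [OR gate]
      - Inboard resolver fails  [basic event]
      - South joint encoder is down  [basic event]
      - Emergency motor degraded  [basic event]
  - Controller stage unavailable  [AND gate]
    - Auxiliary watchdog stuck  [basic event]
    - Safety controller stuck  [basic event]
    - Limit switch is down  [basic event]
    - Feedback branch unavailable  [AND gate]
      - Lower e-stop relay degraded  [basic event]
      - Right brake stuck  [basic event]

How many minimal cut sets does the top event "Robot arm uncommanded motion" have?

4

Safety interlock down [OR]: union of children's cut sets → 3 cut set(s).
Servo loop lost [OR]: union of children's cut sets → 4 cut set(s).
Feedback branch unavailable [AND]: one cut set from each child combined → 1 × 1 = 1 cut set(s).
Controller stage unavailable [AND]: one cut set from each child combined → 1 × 1 × 1 × 1 = 1 cut set(s).
Robot arm uncommanded motion [AND]: one cut set from each child combined → 4 × 1 = 4 cut set(s).
Minimal cut sets: {Auxiliary watchdog stuck, Limit switch is down, Lower e-stop relay degraded, Right brake stuck, Safety controller stuck, Upper servo drive failed}; {Auxiliary watchdog stuck, Inboard resolver fails, Limit switch is down, Lower e-stop relay degraded, Right brake stuck, Safety controller stuck}; {Auxiliary watchdog stuck, Limit switch is down, Lower e-stop relay degraded, Right brake stuck, Safety controller stuck, South joint encoder is down}; {Auxiliary watchdog stuck, Emergency motor degraded, Limit switch is down, Lower e-stop relay degraded, Right brake stuck, Safety controller stuck}.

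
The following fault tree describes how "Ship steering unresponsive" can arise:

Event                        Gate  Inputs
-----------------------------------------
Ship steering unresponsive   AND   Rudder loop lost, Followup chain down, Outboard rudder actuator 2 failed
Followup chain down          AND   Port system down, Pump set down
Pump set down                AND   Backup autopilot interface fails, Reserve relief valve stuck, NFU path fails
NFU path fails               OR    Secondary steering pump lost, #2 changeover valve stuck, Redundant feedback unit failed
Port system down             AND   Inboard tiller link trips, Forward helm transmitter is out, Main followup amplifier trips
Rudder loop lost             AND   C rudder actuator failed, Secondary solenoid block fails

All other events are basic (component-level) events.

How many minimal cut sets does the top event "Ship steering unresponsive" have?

Rudder loop lost [AND]: one cut set from each child combined → 1 × 1 = 1 cut set(s).
Port system down [AND]: one cut set from each child combined → 1 × 1 × 1 = 1 cut set(s).
NFU path fails [OR]: union of children's cut sets → 3 cut set(s).
Pump set down [AND]: one cut set from each child combined → 1 × 1 × 3 = 3 cut set(s).
Followup chain down [AND]: one cut set from each child combined → 1 × 3 = 3 cut set(s).
Ship steering unresponsive [AND]: one cut set from each child combined → 1 × 3 × 1 = 3 cut set(s).
Minimal cut sets: {Backup autopilot interface fails, C rudder actuator failed, Forward helm transmitter is out, Inboard tiller link trips, Main followup amplifier trips, Outboard rudder actuator 2 failed, Reserve relief valve stuck, Secondary solenoid block fails, Secondary steering pump lost}; {#2 changeover valve stuck, Backup autopilot interface fails, C rudder actuator failed, Forward helm transmitter is out, Inboard tiller link trips, Main followup amplifier trips, Outboard rudder actuator 2 failed, Reserve relief valve stuck, Secondary solenoid block fails}; {Backup autopilot interface fails, C rudder actuator failed, Forward helm transmitter is out, Inboard tiller link trips, Main followup amplifier trips, Outboard rudder actuator 2 failed, Redundant feedback unit failed, Reserve relief valve stuck, Secondary solenoid block fails}.

3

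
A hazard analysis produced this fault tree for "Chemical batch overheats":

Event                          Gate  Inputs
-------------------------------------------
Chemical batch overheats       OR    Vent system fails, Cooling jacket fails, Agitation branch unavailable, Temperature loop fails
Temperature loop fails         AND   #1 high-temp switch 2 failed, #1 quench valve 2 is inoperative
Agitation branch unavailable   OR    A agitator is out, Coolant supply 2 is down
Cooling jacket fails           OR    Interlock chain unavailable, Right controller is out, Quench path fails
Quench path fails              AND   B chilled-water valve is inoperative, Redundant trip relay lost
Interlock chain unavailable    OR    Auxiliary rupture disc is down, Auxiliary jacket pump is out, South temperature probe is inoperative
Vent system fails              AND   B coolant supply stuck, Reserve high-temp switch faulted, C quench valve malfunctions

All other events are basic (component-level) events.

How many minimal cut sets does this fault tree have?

9

Vent system fails [AND]: one cut set from each child combined → 1 × 1 × 1 = 1 cut set(s).
Interlock chain unavailable [OR]: union of children's cut sets → 3 cut set(s).
Quench path fails [AND]: one cut set from each child combined → 1 × 1 = 1 cut set(s).
Cooling jacket fails [OR]: union of children's cut sets → 5 cut set(s).
Agitation branch unavailable [OR]: union of children's cut sets → 2 cut set(s).
Temperature loop fails [AND]: one cut set from each child combined → 1 × 1 = 1 cut set(s).
Chemical batch overheats [OR]: union of children's cut sets → 9 cut set(s).
Minimal cut sets: {B coolant supply stuck, C quench valve malfunctions, Reserve high-temp switch faulted}; {Auxiliary rupture disc is down}; {Auxiliary jacket pump is out}; {South temperature probe is inoperative}; {Right controller is out}; {B chilled-water valve is inoperative, Redundant trip relay lost}; {A agitator is out}; {Coolant supply 2 is down}; {#1 high-temp switch 2 failed, #1 quench valve 2 is inoperative}.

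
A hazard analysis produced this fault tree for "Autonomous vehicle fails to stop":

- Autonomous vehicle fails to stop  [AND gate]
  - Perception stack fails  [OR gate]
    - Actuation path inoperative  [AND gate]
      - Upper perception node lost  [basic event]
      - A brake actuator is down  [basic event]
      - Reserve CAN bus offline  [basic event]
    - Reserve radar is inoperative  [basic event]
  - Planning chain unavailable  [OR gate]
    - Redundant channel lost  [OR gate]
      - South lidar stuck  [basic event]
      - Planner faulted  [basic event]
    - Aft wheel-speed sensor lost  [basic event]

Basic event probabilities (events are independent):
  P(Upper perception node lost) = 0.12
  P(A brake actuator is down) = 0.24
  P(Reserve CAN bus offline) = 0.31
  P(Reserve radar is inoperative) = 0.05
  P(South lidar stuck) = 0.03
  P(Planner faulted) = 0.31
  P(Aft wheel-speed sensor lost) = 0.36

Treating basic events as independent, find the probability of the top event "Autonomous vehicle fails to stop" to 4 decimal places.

P(Actuation path inoperative) [AND] = 0.12 × 0.24 × 0.31 = 0.008928
P(Perception stack fails) [OR] = 1 − (1−0.008928) × (1−0.05) = 0.058482
P(Redundant channel lost) [OR] = 1 − (1−0.03) × (1−0.31) = 0.330700
P(Planning chain unavailable) [OR] = 1 − (1−0.330700) × (1−0.36) = 0.571648
P(Autonomous vehicle fails to stop) [AND] = 0.058482 × 0.571648 = 0.033431
Rounded to 4 decimal places: P(Autonomous vehicle fails to stop) ≈ 0.0334.

0.0334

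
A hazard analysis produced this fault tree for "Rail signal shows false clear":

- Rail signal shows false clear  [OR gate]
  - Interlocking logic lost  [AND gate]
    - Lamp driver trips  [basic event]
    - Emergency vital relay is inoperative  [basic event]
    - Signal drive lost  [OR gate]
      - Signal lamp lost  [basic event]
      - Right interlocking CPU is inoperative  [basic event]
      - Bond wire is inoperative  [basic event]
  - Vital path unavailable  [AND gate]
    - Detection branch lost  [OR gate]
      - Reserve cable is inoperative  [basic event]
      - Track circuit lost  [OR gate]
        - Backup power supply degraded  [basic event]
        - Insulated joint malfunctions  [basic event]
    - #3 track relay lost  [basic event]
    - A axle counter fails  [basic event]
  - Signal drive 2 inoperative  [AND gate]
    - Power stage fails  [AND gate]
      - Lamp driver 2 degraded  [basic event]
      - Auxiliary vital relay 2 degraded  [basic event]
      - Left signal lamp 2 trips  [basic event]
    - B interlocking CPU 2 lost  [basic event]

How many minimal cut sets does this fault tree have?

7

Signal drive lost [OR]: union of children's cut sets → 3 cut set(s).
Interlocking logic lost [AND]: one cut set from each child combined → 1 × 1 × 3 = 3 cut set(s).
Track circuit lost [OR]: union of children's cut sets → 2 cut set(s).
Detection branch lost [OR]: union of children's cut sets → 3 cut set(s).
Vital path unavailable [AND]: one cut set from each child combined → 3 × 1 × 1 = 3 cut set(s).
Power stage fails [AND]: one cut set from each child combined → 1 × 1 × 1 = 1 cut set(s).
Signal drive 2 inoperative [AND]: one cut set from each child combined → 1 × 1 = 1 cut set(s).
Rail signal shows false clear [OR]: union of children's cut sets → 7 cut set(s).
Minimal cut sets: {Emergency vital relay is inoperative, Lamp driver trips, Signal lamp lost}; {Emergency vital relay is inoperative, Lamp driver trips, Right interlocking CPU is inoperative}; {Bond wire is inoperative, Emergency vital relay is inoperative, Lamp driver trips}; {#3 track relay lost, A axle counter fails, Reserve cable is inoperative}; {#3 track relay lost, A axle counter fails, Backup power supply degraded}; {#3 track relay lost, A axle counter fails, Insulated joint malfunctions}; {Auxiliary vital relay 2 degraded, B interlocking CPU 2 lost, Lamp driver 2 degraded, Left signal lamp 2 trips}.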